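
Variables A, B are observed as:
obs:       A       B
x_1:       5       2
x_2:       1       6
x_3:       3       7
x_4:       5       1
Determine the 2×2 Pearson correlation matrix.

Step 1 — column means:
  mean(A) = (5 + 1 + 3 + 5) / 4 = 14/4 = 3.5
  mean(B) = (2 + 6 + 7 + 1) / 4 = 16/4 = 4

Step 2 — sample variances and covariances s[i,j] = (1/(n-1)) · Σ_k (x_{k,i} - mean_i) · (x_{k,j} - mean_j), with n-1 = 3:
  s[A,A] = ((1.5)·(1.5) + (-2.5)·(-2.5) + (-0.5)·(-0.5) + (1.5)·(1.5)) / 3 = 11/3 = 3.6667
  s[A,B] = ((1.5)·(-2) + (-2.5)·(2) + (-0.5)·(3) + (1.5)·(-3)) / 3 = -14/3 = -4.6667
  s[B,B] = ((-2)·(-2) + (2)·(2) + (3)·(3) + (-3)·(-3)) / 3 = 26/3 = 8.6667
  Sample standard deviations s_i = √(s[i,i]):
  s(A) = √(3.6667) = 1.9149
  s(B) = √(8.6667) = 2.9439

Step 3 — r_{ij} = s_{ij} / (s_i · s_j):
  r[A,A] = 1 (diagonal).
  r[A,B] = -4.6667 / (1.9149 · 2.9439) = -4.6667 / 5.6372 = -0.8278
  r[B,B] = 1 (diagonal).

R is symmetric with unit diagonal. Assembling:

R = [[1, -0.8278],
 [-0.8278, 1]]


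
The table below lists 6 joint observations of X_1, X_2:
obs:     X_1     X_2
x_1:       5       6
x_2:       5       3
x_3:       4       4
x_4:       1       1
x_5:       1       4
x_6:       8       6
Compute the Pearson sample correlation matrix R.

Step 1 — column means:
  mean(X_1) = (5 + 5 + 4 + 1 + 1 + 8) / 6 = 24/6 = 4
  mean(X_2) = (6 + 3 + 4 + 1 + 4 + 6) / 6 = 24/6 = 4

Step 2 — sample variances and covariances s[i,j] = (1/(n-1)) · Σ_k (x_{k,i} - mean_i) · (x_{k,j} - mean_j), with n-1 = 5:
  s[X_1,X_1] = ((1)·(1) + (1)·(1) + (0)·(0) + (-3)·(-3) + (-3)·(-3) + (4)·(4)) / 5 = 36/5 = 7.2
  s[X_1,X_2] = ((1)·(2) + (1)·(-1) + (0)·(0) + (-3)·(-3) + (-3)·(0) + (4)·(2)) / 5 = 18/5 = 3.6
  s[X_2,X_2] = ((2)·(2) + (-1)·(-1) + (0)·(0) + (-3)·(-3) + (0)·(0) + (2)·(2)) / 5 = 18/5 = 3.6
  Sample standard deviations s_i = √(s[i,i]):
  s(X_1) = √(7.2) = 2.6833
  s(X_2) = √(3.6) = 1.8974

Step 3 — r_{ij} = s_{ij} / (s_i · s_j):
  r[X_1,X_1] = 1 (diagonal).
  r[X_1,X_2] = 3.6 / (2.6833 · 1.8974) = 3.6 / 5.0912 = 0.7071
  r[X_2,X_2] = 1 (diagonal).

R is symmetric with unit diagonal. Assembling:

R = [[1, 0.7071],
 [0.7071, 1]]


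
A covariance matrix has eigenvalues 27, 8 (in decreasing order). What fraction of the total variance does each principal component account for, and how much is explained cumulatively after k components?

Step 1 — total variance = trace(Sigma) = Σ λ_i = 27 + 8 = 35.

Step 2 — fraction explained by component i = λ_i / Σ λ:
  PC1: 27/35 = 0.7714
  PC2: 8/35 = 0.2286

Step 3 — cumulative fraction after k components = (λ_1 + ... + λ_k) / Σ λ:
  k = 1: 27/35 = 0.7714
  k = 2: (27 + 8)/35 = 35/35 = 1

Summary (fraction, with percent):

explained: PC1 0.7714 (77.14%), PC2 0.2286 (22.86%);  cumulative: 0.7714, 1


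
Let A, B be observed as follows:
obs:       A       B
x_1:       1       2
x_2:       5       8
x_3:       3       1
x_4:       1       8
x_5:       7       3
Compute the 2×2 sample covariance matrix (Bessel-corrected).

Step 1 — column means:
  mean(A) = (1 + 5 + 3 + 1 + 7) / 5 = 17/5 = 3.4
  mean(B) = (2 + 8 + 1 + 8 + 3) / 5 = 22/5 = 4.4

Step 2 — sample covariance S[i,j] = (1/(n-1)) · Σ_k (x_{k,i} - mean_i) · (x_{k,j} - mean_j), with n-1 = 4.
  S[A,A] = ((-2.4)·(-2.4) + (1.6)·(1.6) + (-0.4)·(-0.4) + (-2.4)·(-2.4) + (3.6)·(3.6)) / 4 = 27.2/4 = 6.8
  S[A,B] = ((-2.4)·(-2.4) + (1.6)·(3.6) + (-0.4)·(-3.4) + (-2.4)·(3.6) + (3.6)·(-1.4)) / 4 = -0.8/4 = -0.2
  S[B,B] = ((-2.4)·(-2.4) + (3.6)·(3.6) + (-3.4)·(-3.4) + (3.6)·(3.6) + (-1.4)·(-1.4)) / 4 = 45.2/4 = 11.3

S is symmetric (S[j,i] = S[i,j]). Assembling:

S = [[6.8, -0.2],
 [-0.2, 11.3]]


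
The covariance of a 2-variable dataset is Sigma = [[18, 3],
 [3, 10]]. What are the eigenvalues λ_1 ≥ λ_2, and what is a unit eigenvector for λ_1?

Step 1 — characteristic polynomial of 2×2 Sigma:
  det(Sigma - λI) = λ² - trace · λ + det = 0.
  trace = 18 + 10 = 28, det = 18·10 - (3)² = 171.
Step 2 — discriminant:
  Δ = trace² - 4·det = 784 - 684 = 100.
Step 3 — eigenvalues:
  λ = (trace ± √Δ)/2 = (28 ± 10)/2,
  λ_1 = 19,  λ_2 = 9.

Step 4 — unit eigenvector for λ_1: solve (Sigma - λ_1 I)v = 0. First row:
  (18 - 19)·v_x + (3)·v_y = 0, i.e. (-1)·v_x + (3)·v_y = 0,
  so v ∝ (b, λ_1 - a) = (3, 1) = u.
  ||u|| = √((3)² + (1)²) = √(10) ≈ 3.1623,
  v_1 = u/||u|| ≈ (0.9487, 0.3162) (||v_1|| = 1).

λ_1 = 19,  λ_2 = 9;  v_1 ≈ (0.9487, 0.3162)


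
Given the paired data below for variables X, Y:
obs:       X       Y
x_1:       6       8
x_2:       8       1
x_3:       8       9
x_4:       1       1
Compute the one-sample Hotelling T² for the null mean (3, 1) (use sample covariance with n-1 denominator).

Step 1 — sample mean vector:
  mean(X) = (6 + 8 + 8 + 1) / 4 = 23/4 = 5.75
  mean(Y) = (8 + 1 + 9 + 1) / 4 = 19/4 = 4.75
  x̄ = (5.75, 4.75),  deviation x̄ - mu_0 = (5.75, 4.75) - (3, 1) = (2.75, 3.75).

Step 2 — sample covariance matrix, S[i,j] = (1/(n-1)) · Σ_k (x_{k,i} - mean_i) · (x_{k,j} - mean_j), divisor n-1 = 3:
  S[X,X] = ((0.25)·(0.25) + (2.25)·(2.25) + (2.25)·(2.25) + (-4.75)·(-4.75)) / 3 = 32.75/3 = 10.9167
  S[X,Y] = ((0.25)·(3.25) + (2.25)·(-3.75) + (2.25)·(4.25) + (-4.75)·(-3.75)) / 3 = 19.75/3 = 6.5833
  S[Y,Y] = ((3.25)·(3.25) + (-3.75)·(-3.75) + (4.25)·(4.25) + (-3.75)·(-3.75)) / 3 = 56.75/3 = 18.9167
  S = [[10.9167, 6.5833],
 [6.5833, 18.9167]].

Step 3 — invert S. det(S) = 10.9167·18.9167 - (6.5833)² = 163.1667.
  S^{-1} = (1/det) · [[d, -b], [-b, a]] = [[0.1159, -0.0403],
 [-0.0403, 0.0669]].

Step 4 — quadratic form (x̄ - mu_0)^T · S^{-1} · (x̄ - mu_0):
  S^{-1} · (x̄ - mu_0) = (0.1675, 0.1399),
  (x̄ - mu_0)^T · [...] = (2.75)·(0.1675) + (3.75)·(0.1399) = 0.9854.

Step 5 — scale by n: T² = 4 · 0.9854 = 3.9418.

T² ≈ 3.9418


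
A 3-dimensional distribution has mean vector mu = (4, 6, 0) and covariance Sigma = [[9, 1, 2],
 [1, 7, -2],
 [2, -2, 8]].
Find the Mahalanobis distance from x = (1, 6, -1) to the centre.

Step 1 — centre the observation: (x - mu) = (-3, 0, -1).

Step 2 — invert Sigma (cofactor / det for 3×3, or solve directly):
  Sigma^{-1} = [[0.1226, -0.0283, -0.0377],
 [-0.0283, 0.1604, 0.0472],
 [-0.0377, 0.0472, 0.1462]].

Step 3 — form the quadratic (x - mu)^T · Sigma^{-1} · (x - mu):
  Sigma^{-1} · (x - mu) = (-0.3302, 0.0377, -0.033).
  (x - mu)^T · [Sigma^{-1} · (x - mu)] = (-3)·(-0.3302) + (0)·(0.0377) + (-1)·(-0.033) = 1.0236.

Step 4 — take square root: d = √(1.0236) ≈ 1.0117.

d(x, mu) = √(1.0236) ≈ 1.0117


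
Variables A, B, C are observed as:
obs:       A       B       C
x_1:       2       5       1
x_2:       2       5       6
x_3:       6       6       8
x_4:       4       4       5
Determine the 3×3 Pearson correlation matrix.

Step 1 — column means:
  mean(A) = (2 + 2 + 6 + 4) / 4 = 14/4 = 3.5
  mean(B) = (5 + 5 + 6 + 4) / 4 = 20/4 = 5
  mean(C) = (1 + 6 + 8 + 5) / 4 = 20/4 = 5

Step 2 — sample variances and covariances s[i,j] = (1/(n-1)) · Σ_k (x_{k,i} - mean_i) · (x_{k,j} - mean_j), with n-1 = 3:
  s[A,A] = ((-1.5)·(-1.5) + (-1.5)·(-1.5) + (2.5)·(2.5) + (0.5)·(0.5)) / 3 = 11/3 = 3.6667
  s[A,B] = ((-1.5)·(0) + (-1.5)·(0) + (2.5)·(1) + (0.5)·(-1)) / 3 = 2/3 = 0.6667
  s[A,C] = ((-1.5)·(-4) + (-1.5)·(1) + (2.5)·(3) + (0.5)·(0)) / 3 = 12/3 = 4
  s[B,B] = ((0)·(0) + (0)·(0) + (1)·(1) + (-1)·(-1)) / 3 = 2/3 = 0.6667
  s[B,C] = ((0)·(-4) + (0)·(1) + (1)·(3) + (-1)·(0)) / 3 = 3/3 = 1
  s[C,C] = ((-4)·(-4) + (1)·(1) + (3)·(3) + (0)·(0)) / 3 = 26/3 = 8.6667
  Sample standard deviations s_i = √(s[i,i]):
  s(A) = √(3.6667) = 1.9149
  s(B) = √(0.6667) = 0.8165
  s(C) = √(8.6667) = 2.9439

Step 3 — r_{ij} = s_{ij} / (s_i · s_j):
  r[A,A] = 1 (diagonal).
  r[A,B] = 0.6667 / (1.9149 · 0.8165) = 0.6667 / 1.5635 = 0.4264
  r[A,C] = 4 / (1.9149 · 2.9439) = 4 / 5.6372 = 0.7096
  r[B,B] = 1 (diagonal).
  r[B,C] = 1 / (0.8165 · 2.9439) = 1 / 2.4037 = 0.416
  r[C,C] = 1 (diagonal).

R is symmetric with unit diagonal. Assembling:

R = [[1, 0.4264, 0.7096],
 [0.4264, 1, 0.416],
 [0.7096, 0.416, 1]]


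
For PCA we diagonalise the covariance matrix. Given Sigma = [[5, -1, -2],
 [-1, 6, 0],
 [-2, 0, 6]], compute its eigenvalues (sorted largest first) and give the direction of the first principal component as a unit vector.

Step 1 — characteristic polynomial p(λ) = det(λI - Sigma) = λ³ - tr·λ² + c_1·λ - det, where tr = trace, c_1 = sum of the principal 2×2 minors, det = det(Sigma):
  tr = 5 + 6 + 6 = 17,
  c_1 = (5·6 - (-1)²) + (5·6 - (-2)²) + (6·6 - (0)²) = 29 + 26 + 36 = 91,
  det = 5·(6·6 - (0)²) - (-1)·((-1)·6 - (0)·(-2)) + (-2)·((-1)·(0) - 6·(-2)) = 5·(36) - (-1)·(-6) + (-2)·(12) = 150.
  So p(λ) = λ³ - 17λ² + 91λ - 150.
Step 2 — look for an integer root (rational root theorem: any rational root is an integer divisor of 150). Testing λ = 6:
  p(6) = 216 - 612 + 546 - 150 = 0  ✓
  Dividing out (λ - 6): p(λ) = (λ - 6)(λ² - 11λ + 25).
Step 3 — remaining eigenvalues from the quadratic λ² - 11λ + 25 = 0:
  Δ = 11² - 4·25 = 121 - 100 = 21,  λ = (11 ± √21)/2 = (11 ± 4.5826)/2 ≈ 7.7913 or 3.2087.
  Sorted: λ_1 = 7.7913,  λ_2 = 6,  λ_3 = 3.2087  (check: sum = 17 = tr ✓).

Step 4 — unit eigenvector for λ_1 ≈ 7.7913: v spans the null space of (Sigma - λ_1 I), whose rows are
  r_1 = (-2.7913, -1, -2),  r_2 = (-1, -1.7913, 0),  r_3 = (-2, 0, -1.7913).
  v is orthogonal to every row, so take v ∝ r_1 × r_2 = ((-1)·(0) - (-2)·(-1.7913), (-2)·(-1) - (-2.7913)·(0), (-2.7913)·(-1.7913) - (-1)·(-1)) ≈ (-3.5826, 2, 4).
  Rescale (multiply by -1 so the first nonzero entry is positive): u = (3.5826, -2, -4).
  ||u|| = √((3.5826)² + (-2)² + (-4)²) = √(32.8348) ≈ 5.7302,  v_1 = u/||u|| ≈ (0.6252, -0.349, -0.6981) (||v_1|| = 1).

λ_1 = 7.7913,  λ_2 = 6,  λ_3 = 3.2087;  v_1 ≈ (0.6252, -0.349, -0.6981)


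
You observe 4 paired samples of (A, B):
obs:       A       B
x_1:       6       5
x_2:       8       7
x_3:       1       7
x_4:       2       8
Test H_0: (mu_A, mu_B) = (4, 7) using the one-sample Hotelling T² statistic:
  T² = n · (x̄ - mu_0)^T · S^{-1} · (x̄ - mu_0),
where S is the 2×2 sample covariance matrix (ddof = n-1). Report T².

Step 1 — sample mean vector:
  mean(A) = (6 + 8 + 1 + 2) / 4 = 17/4 = 4.25
  mean(B) = (5 + 7 + 7 + 8) / 4 = 27/4 = 6.75
  x̄ = (4.25, 6.75),  deviation x̄ - mu_0 = (4.25, 6.75) - (4, 7) = (0.25, -0.25).

Step 2 — sample covariance matrix, S[i,j] = (1/(n-1)) · Σ_k (x_{k,i} - mean_i) · (x_{k,j} - mean_j), divisor n-1 = 3:
  S[A,A] = ((1.75)·(1.75) + (3.75)·(3.75) + (-3.25)·(-3.25) + (-2.25)·(-2.25)) / 3 = 32.75/3 = 10.9167
  S[A,B] = ((1.75)·(-1.75) + (3.75)·(0.25) + (-3.25)·(0.25) + (-2.25)·(1.25)) / 3 = -5.75/3 = -1.9167
  S[B,B] = ((-1.75)·(-1.75) + (0.25)·(0.25) + (0.25)·(0.25) + (1.25)·(1.25)) / 3 = 4.75/3 = 1.5833
  S = [[10.9167, -1.9167],
 [-1.9167, 1.5833]].

Step 3 — invert S. det(S) = 10.9167·1.5833 - (-1.9167)² = 13.6111.
  S^{-1} = (1/det) · [[d, -b], [-b, a]] = [[0.1163, 0.1408],
 [0.1408, 0.802]].

Step 4 — quadratic form (x̄ - mu_0)^T · S^{-1} · (x̄ - mu_0):
  S^{-1} · (x̄ - mu_0) = (-0.0061, -0.1653),
  (x̄ - mu_0)^T · [...] = (0.25)·(-0.0061) + (-0.25)·(-0.1653) = 0.0398.

Step 5 — scale by n: T² = 4 · 0.0398 = 0.1592.

T² ≈ 0.1592


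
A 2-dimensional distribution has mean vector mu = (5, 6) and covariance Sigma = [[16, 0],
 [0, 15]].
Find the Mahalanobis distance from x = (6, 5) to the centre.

Step 1 — centre the observation: (x - mu) = (1, -1).

Step 2 — invert Sigma. det(Sigma) = 16·15 - (0)² = 240.
  Sigma^{-1} = (1/det) · [[d, -b], [-b, a]] = [[0.0625, 0],
 [0, 0.0667]].

Step 3 — form the quadratic (x - mu)^T · Sigma^{-1} · (x - mu):
  Sigma^{-1} · (x - mu) = (0.0625, -0.0667).
  (x - mu)^T · [Sigma^{-1} · (x - mu)] = (1)·(0.0625) + (-1)·(-0.0667) = 0.1292.

Step 4 — take square root: d = √(0.1292) ≈ 0.3594.

d(x, mu) = √(0.1292) ≈ 0.3594


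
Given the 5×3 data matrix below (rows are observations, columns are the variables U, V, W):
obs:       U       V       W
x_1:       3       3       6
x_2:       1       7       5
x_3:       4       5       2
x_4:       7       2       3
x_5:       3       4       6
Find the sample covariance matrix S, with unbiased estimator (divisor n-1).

Step 1 — column means:
  mean(U) = (3 + 1 + 4 + 7 + 3) / 5 = 18/5 = 3.6
  mean(V) = (3 + 7 + 5 + 2 + 4) / 5 = 21/5 = 4.2
  mean(W) = (6 + 5 + 2 + 3 + 6) / 5 = 22/5 = 4.4

Step 2 — sample covariance S[i,j] = (1/(n-1)) · Σ_k (x_{k,i} - mean_i) · (x_{k,j} - mean_j), with n-1 = 4.
  S[U,U] = ((-0.6)·(-0.6) + (-2.6)·(-2.6) + (0.4)·(0.4) + (3.4)·(3.4) + (-0.6)·(-0.6)) / 4 = 19.2/4 = 4.8
  S[U,V] = ((-0.6)·(-1.2) + (-2.6)·(2.8) + (0.4)·(0.8) + (3.4)·(-2.2) + (-0.6)·(-0.2)) / 4 = -13.6/4 = -3.4
  S[U,W] = ((-0.6)·(1.6) + (-2.6)·(0.6) + (0.4)·(-2.4) + (3.4)·(-1.4) + (-0.6)·(1.6)) / 4 = -9.2/4 = -2.3
  S[V,V] = ((-1.2)·(-1.2) + (2.8)·(2.8) + (0.8)·(0.8) + (-2.2)·(-2.2) + (-0.2)·(-0.2)) / 4 = 14.8/4 = 3.7
  S[V,W] = ((-1.2)·(1.6) + (2.8)·(0.6) + (0.8)·(-2.4) + (-2.2)·(-1.4) + (-0.2)·(1.6)) / 4 = 0.6/4 = 0.15
  S[W,W] = ((1.6)·(1.6) + (0.6)·(0.6) + (-2.4)·(-2.4) + (-1.4)·(-1.4) + (1.6)·(1.6)) / 4 = 13.2/4 = 3.3

S is symmetric (S[j,i] = S[i,j]). Assembling:

S = [[4.8, -3.4, -2.3],
 [-3.4, 3.7, 0.15],
 [-2.3, 0.15, 3.3]]


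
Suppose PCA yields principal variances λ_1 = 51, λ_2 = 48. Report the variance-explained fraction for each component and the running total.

Step 1 — total variance = trace(Sigma) = Σ λ_i = 51 + 48 = 99.

Step 2 — fraction explained by component i = λ_i / Σ λ:
  PC1: 51/99 = 0.5152
  PC2: 48/99 = 0.4848

Step 3 — cumulative fraction after k components = (λ_1 + ... + λ_k) / Σ λ:
  k = 1: 51/99 = 0.5152
  k = 2: (51 + 48)/99 = 99/99 = 1

Summary (fraction, with percent):

explained: PC1 0.5152 (51.52%), PC2 0.4848 (48.48%);  cumulative: 0.5152, 1


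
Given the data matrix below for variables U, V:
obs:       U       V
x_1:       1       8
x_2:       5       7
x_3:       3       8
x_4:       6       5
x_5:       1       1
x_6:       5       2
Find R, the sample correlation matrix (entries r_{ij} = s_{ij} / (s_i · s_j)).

Step 1 — column means:
  mean(U) = (1 + 5 + 3 + 6 + 1 + 5) / 6 = 21/6 = 3.5
  mean(V) = (8 + 7 + 8 + 5 + 1 + 2) / 6 = 31/6 = 5.1667

Step 2 — sample variances and covariances s[i,j] = (1/(n-1)) · Σ_k (x_{k,i} - mean_i) · (x_{k,j} - mean_j), with n-1 = 5:
  s[U,U] = ((-2.5)·(-2.5) + (1.5)·(1.5) + (-0.5)·(-0.5) + (2.5)·(2.5) + (-2.5)·(-2.5) + (1.5)·(1.5)) / 5 = 23.5/5 = 4.7
  s[U,V] = ((-2.5)·(2.8333) + (1.5)·(1.8333) + (-0.5)·(2.8333) + (2.5)·(-0.1667) + (-2.5)·(-4.1667) + (1.5)·(-3.1667)) / 5 = -0.5/5 = -0.1
  s[V,V] = ((2.8333)·(2.8333) + (1.8333)·(1.8333) + (2.8333)·(2.8333) + (-0.1667)·(-0.1667) + (-4.1667)·(-4.1667) + (-3.1667)·(-3.1667)) / 5 = 46.8333/5 = 9.3667
  Sample standard deviations s_i = √(s[i,i]):
  s(U) = √(4.7) = 2.1679
  s(V) = √(9.3667) = 3.0605

Step 3 — r_{ij} = s_{ij} / (s_i · s_j):
  r[U,U] = 1 (diagonal).
  r[U,V] = -0.1 / (2.1679 · 3.0605) = -0.1 / 6.635 = -0.0151
  r[V,V] = 1 (diagonal).

R is symmetric with unit diagonal. Assembling:

R = [[1, -0.0151],
 [-0.0151, 1]]


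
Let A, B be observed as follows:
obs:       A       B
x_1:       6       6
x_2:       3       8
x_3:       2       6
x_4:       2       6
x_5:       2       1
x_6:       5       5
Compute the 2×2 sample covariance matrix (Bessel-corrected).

Step 1 — column means:
  mean(A) = (6 + 3 + 2 + 2 + 2 + 5) / 6 = 20/6 = 3.3333
  mean(B) = (6 + 8 + 6 + 6 + 1 + 5) / 6 = 32/6 = 5.3333

Step 2 — sample covariance S[i,j] = (1/(n-1)) · Σ_k (x_{k,i} - mean_i) · (x_{k,j} - mean_j), with n-1 = 5.
  S[A,A] = ((2.6667)·(2.6667) + (-0.3333)·(-0.3333) + (-1.3333)·(-1.3333) + (-1.3333)·(-1.3333) + (-1.3333)·(-1.3333) + (1.6667)·(1.6667)) / 5 = 15.3333/5 = 3.0667
  S[A,B] = ((2.6667)·(0.6667) + (-0.3333)·(2.6667) + (-1.3333)·(0.6667) + (-1.3333)·(0.6667) + (-1.3333)·(-4.3333) + (1.6667)·(-0.3333)) / 5 = 4.3333/5 = 0.8667
  S[B,B] = ((0.6667)·(0.6667) + (2.6667)·(2.6667) + (0.6667)·(0.6667) + (0.6667)·(0.6667) + (-4.3333)·(-4.3333) + (-0.3333)·(-0.3333)) / 5 = 27.3333/5 = 5.4667

S is symmetric (S[j,i] = S[i,j]). Assembling:

S = [[3.0667, 0.8667],
 [0.8667, 5.4667]]


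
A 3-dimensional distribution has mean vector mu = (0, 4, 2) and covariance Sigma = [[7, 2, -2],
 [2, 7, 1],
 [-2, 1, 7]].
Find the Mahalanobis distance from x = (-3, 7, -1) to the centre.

Step 1 — centre the observation: (x - mu) = (-3, 3, -3).

Step 2 — invert Sigma (cofactor / det for 3×3, or solve directly):
  Sigma^{-1} = [[0.1765, -0.0588, 0.0588],
 [-0.0588, 0.1654, -0.0404],
 [0.0588, -0.0404, 0.1654]].

Step 3 — form the quadratic (x - mu)^T · Sigma^{-1} · (x - mu):
  Sigma^{-1} · (x - mu) = (-0.8824, 0.7941, -0.7941).
  (x - mu)^T · [Sigma^{-1} · (x - mu)] = (-3)·(-0.8824) + (3)·(0.7941) + (-3)·(-0.7941) = 7.4118.

Step 4 — take square root: d = √(7.4118) ≈ 2.7225.

d(x, mu) = √(7.4118) ≈ 2.7225


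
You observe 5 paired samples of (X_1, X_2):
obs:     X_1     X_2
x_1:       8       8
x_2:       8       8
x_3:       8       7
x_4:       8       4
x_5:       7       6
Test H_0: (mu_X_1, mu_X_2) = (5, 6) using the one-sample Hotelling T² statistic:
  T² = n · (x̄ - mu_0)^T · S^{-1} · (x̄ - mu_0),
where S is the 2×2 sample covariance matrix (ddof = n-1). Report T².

Step 1 — sample mean vector:
  mean(X_1) = (8 + 8 + 8 + 8 + 7) / 5 = 39/5 = 7.8
  mean(X_2) = (8 + 8 + 7 + 4 + 6) / 5 = 33/5 = 6.6
  x̄ = (7.8, 6.6),  deviation x̄ - mu_0 = (7.8, 6.6) - (5, 6) = (2.8, 0.6).

Step 2 — sample covariance matrix, S[i,j] = (1/(n-1)) · Σ_k (x_{k,i} - mean_i) · (x_{k,j} - mean_j), divisor n-1 = 4:
  S[X_1,X_1] = ((0.2)·(0.2) + (0.2)·(0.2) + (0.2)·(0.2) + (0.2)·(0.2) + (-0.8)·(-0.8)) / 4 = 0.8/4 = 0.2
  S[X_1,X_2] = ((0.2)·(1.4) + (0.2)·(1.4) + (0.2)·(0.4) + (0.2)·(-2.6) + (-0.8)·(-0.6)) / 4 = 0.6/4 = 0.15
  S[X_2,X_2] = ((1.4)·(1.4) + (1.4)·(1.4) + (0.4)·(0.4) + (-2.6)·(-2.6) + (-0.6)·(-0.6)) / 4 = 11.2/4 = 2.8
  S = [[0.2, 0.15],
 [0.15, 2.8]].

Step 3 — invert S. det(S) = 0.2·2.8 - (0.15)² = 0.5375.
  S^{-1} = (1/det) · [[d, -b], [-b, a]] = [[5.2093, -0.2791],
 [-0.2791, 0.3721]].

Step 4 — quadratic form (x̄ - mu_0)^T · S^{-1} · (x̄ - mu_0):
  S^{-1} · (x̄ - mu_0) = (14.4186, -0.5581),
  (x̄ - mu_0)^T · [...] = (2.8)·(14.4186) + (0.6)·(-0.5581) = 40.0372.

Step 5 — scale by n: T² = 5 · 40.0372 = 200.186.

T² ≈ 200.186


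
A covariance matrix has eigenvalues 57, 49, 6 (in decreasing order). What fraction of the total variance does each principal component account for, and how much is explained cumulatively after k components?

Step 1 — total variance = trace(Sigma) = Σ λ_i = 57 + 49 + 6 = 112.

Step 2 — fraction explained by component i = λ_i / Σ λ:
  PC1: 57/112 = 0.5089
  PC2: 49/112 = 0.4375
  PC3: 6/112 = 0.0536

Step 3 — cumulative fraction after k components = (λ_1 + ... + λ_k) / Σ λ:
  k = 1: 57/112 = 0.5089
  k = 2: (57 + 49)/112 = 106/112 = 0.9464
  k = 3: (57 + 49 + 6)/112 = 112/112 = 1

Summary (fraction, with percent):

explained: PC1 0.5089 (50.89%), PC2 0.4375 (43.75%), PC3 0.0536 (5.36%);  cumulative: 0.5089, 0.9464, 1


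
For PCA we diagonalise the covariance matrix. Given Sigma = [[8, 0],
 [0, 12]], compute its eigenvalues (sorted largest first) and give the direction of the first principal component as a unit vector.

Step 1 — characteristic polynomial of 2×2 Sigma:
  det(Sigma - λI) = λ² - trace · λ + det = 0.
  trace = 8 + 12 = 20, det = 8·12 - (0)² = 96.
Step 2 — discriminant:
  Δ = trace² - 4·det = 400 - 384 = 16.
Step 3 — eigenvalues:
  λ = (trace ± √Δ)/2 = (20 ± 4)/2,
  λ_1 = 12,  λ_2 = 8.

Step 4 — unit eigenvector for λ_1: Sigma is diagonal, so its eigenvectors are the coordinate axes. λ_1 = 12 is the diagonal entry on the second coordinate axis, hence
  v_1 = (0, 1) (||v_1|| = 1).

λ_1 = 12,  λ_2 = 8;  v_1 ≈ (0, 1)


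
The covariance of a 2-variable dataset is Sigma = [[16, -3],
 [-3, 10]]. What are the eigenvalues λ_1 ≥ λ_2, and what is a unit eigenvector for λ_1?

Step 1 — characteristic polynomial of 2×2 Sigma:
  det(Sigma - λI) = λ² - trace · λ + det = 0.
  trace = 16 + 10 = 26, det = 16·10 - (-3)² = 151.
Step 2 — discriminant:
  Δ = trace² - 4·det = 676 - 604 = 72.
Step 3 — eigenvalues:
  λ = (trace ± √Δ)/2 = (26 ± 8.4853)/2,
  λ_1 = 17.2426,  λ_2 = 8.7574.

Step 4 — unit eigenvector for λ_1: solve (Sigma - λ_1 I)v = 0. First row:
  (16 - 17.2426)·v_x + (-3)·v_y = 0, i.e. (-1.2426)·v_x + (-3)·v_y = 0,
  so v ∝ (b, λ_1 - a) = (-3, 1.2426); multiply by -1 so the first entry is positive: u = (3, -1.2426).
  ||u|| = √((3)² + (-1.2426)²) = √(10.5442) ≈ 3.2472,
  v_1 = u/||u|| ≈ (0.9239, -0.3827) (||v_1|| = 1).

λ_1 = 17.2426,  λ_2 = 8.7574;  v_1 ≈ (0.9239, -0.3827)


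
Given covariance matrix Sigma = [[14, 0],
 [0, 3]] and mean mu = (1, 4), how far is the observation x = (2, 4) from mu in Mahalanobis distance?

Step 1 — centre the observation: (x - mu) = (1, 0).

Step 2 — invert Sigma. det(Sigma) = 14·3 - (0)² = 42.
  Sigma^{-1} = (1/det) · [[d, -b], [-b, a]] = [[0.0714, 0],
 [0, 0.3333]].

Step 3 — form the quadratic (x - mu)^T · Sigma^{-1} · (x - mu):
  Sigma^{-1} · (x - mu) = (0.0714, 0).
  (x - mu)^T · [Sigma^{-1} · (x - mu)] = (1)·(0.0714) + (0)·(0) = 0.0714.

Step 4 — take square root: d = √(0.0714) ≈ 0.2673.

d(x, mu) = √(0.0714) ≈ 0.2673


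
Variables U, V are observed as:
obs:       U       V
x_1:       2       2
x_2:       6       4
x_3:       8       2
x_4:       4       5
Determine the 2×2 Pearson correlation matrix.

Step 1 — column means:
  mean(U) = (2 + 6 + 8 + 4) / 4 = 20/4 = 5
  mean(V) = (2 + 4 + 2 + 5) / 4 = 13/4 = 3.25

Step 2 — sample variances and covariances s[i,j] = (1/(n-1)) · Σ_k (x_{k,i} - mean_i) · (x_{k,j} - mean_j), with n-1 = 3:
  s[U,U] = ((-3)·(-3) + (1)·(1) + (3)·(3) + (-1)·(-1)) / 3 = 20/3 = 6.6667
  s[U,V] = ((-3)·(-1.25) + (1)·(0.75) + (3)·(-1.25) + (-1)·(1.75)) / 3 = -1/3 = -0.3333
  s[V,V] = ((-1.25)·(-1.25) + (0.75)·(0.75) + (-1.25)·(-1.25) + (1.75)·(1.75)) / 3 = 6.75/3 = 2.25
  Sample standard deviations s_i = √(s[i,i]):
  s(U) = √(6.6667) = 2.582
  s(V) = √(2.25) = 1.5

Step 3 — r_{ij} = s_{ij} / (s_i · s_j):
  r[U,U] = 1 (diagonal).
  r[U,V] = -0.3333 / (2.582 · 1.5) = -0.3333 / 3.873 = -0.0861
  r[V,V] = 1 (diagonal).

R is symmetric with unit diagonal. Assembling:

R = [[1, -0.0861],
 [-0.0861, 1]]


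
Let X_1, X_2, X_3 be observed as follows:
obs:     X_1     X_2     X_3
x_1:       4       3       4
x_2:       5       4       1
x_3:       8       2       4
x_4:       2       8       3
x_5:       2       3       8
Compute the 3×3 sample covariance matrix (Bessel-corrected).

Step 1 — column means:
  mean(X_1) = (4 + 5 + 8 + 2 + 2) / 5 = 21/5 = 4.2
  mean(X_2) = (3 + 4 + 2 + 8 + 3) / 5 = 20/5 = 4
  mean(X_3) = (4 + 1 + 4 + 3 + 8) / 5 = 20/5 = 4

Step 2 — sample covariance S[i,j] = (1/(n-1)) · Σ_k (x_{k,i} - mean_i) · (x_{k,j} - mean_j), with n-1 = 4.
  S[X_1,X_1] = ((-0.2)·(-0.2) + (0.8)·(0.8) + (3.8)·(3.8) + (-2.2)·(-2.2) + (-2.2)·(-2.2)) / 4 = 24.8/4 = 6.2
  S[X_1,X_2] = ((-0.2)·(-1) + (0.8)·(0) + (3.8)·(-2) + (-2.2)·(4) + (-2.2)·(-1)) / 4 = -14/4 = -3.5
  S[X_1,X_3] = ((-0.2)·(0) + (0.8)·(-3) + (3.8)·(0) + (-2.2)·(-1) + (-2.2)·(4)) / 4 = -9/4 = -2.25
  S[X_2,X_2] = ((-1)·(-1) + (0)·(0) + (-2)·(-2) + (4)·(4) + (-1)·(-1)) / 4 = 22/4 = 5.5
  S[X_2,X_3] = ((-1)·(0) + (0)·(-3) + (-2)·(0) + (4)·(-1) + (-1)·(4)) / 4 = -8/4 = -2
  S[X_3,X_3] = ((0)·(0) + (-3)·(-3) + (0)·(0) + (-1)·(-1) + (4)·(4)) / 4 = 26/4 = 6.5

S is symmetric (S[j,i] = S[i,j]). Assembling:

S = [[6.2, -3.5, -2.25],
 [-3.5, 5.5, -2],
 [-2.25, -2, 6.5]]


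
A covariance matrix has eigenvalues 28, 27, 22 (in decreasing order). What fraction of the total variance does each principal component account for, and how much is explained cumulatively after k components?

Step 1 — total variance = trace(Sigma) = Σ λ_i = 28 + 27 + 22 = 77.

Step 2 — fraction explained by component i = λ_i / Σ λ:
  PC1: 28/77 = 0.3636
  PC2: 27/77 = 0.3506
  PC3: 22/77 = 0.2857

Step 3 — cumulative fraction after k components = (λ_1 + ... + λ_k) / Σ λ:
  k = 1: 28/77 = 0.3636
  k = 2: (28 + 27)/77 = 55/77 = 0.7143
  k = 3: (28 + 27 + 22)/77 = 77/77 = 1

Summary (fraction, with percent):

explained: PC1 0.3636 (36.36%), PC2 0.3506 (35.06%), PC3 0.2857 (28.57%);  cumulative: 0.3636, 0.7143, 1


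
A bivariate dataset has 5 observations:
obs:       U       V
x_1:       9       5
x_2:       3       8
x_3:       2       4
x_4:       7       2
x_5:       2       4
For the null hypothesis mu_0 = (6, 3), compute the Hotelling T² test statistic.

Step 1 — sample mean vector:
  mean(U) = (9 + 3 + 2 + 7 + 2) / 5 = 23/5 = 4.6
  mean(V) = (5 + 8 + 4 + 2 + 4) / 5 = 23/5 = 4.6
  x̄ = (4.6, 4.6),  deviation x̄ - mu_0 = (4.6, 4.6) - (6, 3) = (-1.4, 1.6).

Step 2 — sample covariance matrix, S[i,j] = (1/(n-1)) · Σ_k (x_{k,i} - mean_i) · (x_{k,j} - mean_j), divisor n-1 = 4:
  S[U,U] = ((4.4)·(4.4) + (-1.6)·(-1.6) + (-2.6)·(-2.6) + (2.4)·(2.4) + (-2.6)·(-2.6)) / 4 = 41.2/4 = 10.3
  S[U,V] = ((4.4)·(0.4) + (-1.6)·(3.4) + (-2.6)·(-0.6) + (2.4)·(-2.6) + (-2.6)·(-0.6)) / 4 = -6.8/4 = -1.7
  S[V,V] = ((0.4)·(0.4) + (3.4)·(3.4) + (-0.6)·(-0.6) + (-2.6)·(-2.6) + (-0.6)·(-0.6)) / 4 = 19.2/4 = 4.8
  S = [[10.3, -1.7],
 [-1.7, 4.8]].

Step 3 — invert S. det(S) = 10.3·4.8 - (-1.7)² = 46.55.
  S^{-1} = (1/det) · [[d, -b], [-b, a]] = [[0.1031, 0.0365],
 [0.0365, 0.2213]].

Step 4 — quadratic form (x̄ - mu_0)^T · S^{-1} · (x̄ - mu_0):
  S^{-1} · (x̄ - mu_0) = (-0.0859, 0.3029),
  (x̄ - mu_0)^T · [...] = (-1.4)·(-0.0859) + (1.6)·(0.3029) = 0.6049.

Step 5 — scale by n: T² = 5 · 0.6049 = 3.0247.

T² ≈ 3.0247


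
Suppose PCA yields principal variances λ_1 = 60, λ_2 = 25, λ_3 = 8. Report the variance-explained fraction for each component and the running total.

Step 1 — total variance = trace(Sigma) = Σ λ_i = 60 + 25 + 8 = 93.

Step 2 — fraction explained by component i = λ_i / Σ λ:
  PC1: 60/93 = 0.6452
  PC2: 25/93 = 0.2688
  PC3: 8/93 = 0.086

Step 3 — cumulative fraction after k components = (λ_1 + ... + λ_k) / Σ λ:
  k = 1: 60/93 = 0.6452
  k = 2: (60 + 25)/93 = 85/93 = 0.914
  k = 3: (60 + 25 + 8)/93 = 93/93 = 1

Summary (fraction, with percent):

explained: PC1 0.6452 (64.52%), PC2 0.2688 (26.88%), PC3 0.086 (8.6%);  cumulative: 0.6452, 0.914, 1


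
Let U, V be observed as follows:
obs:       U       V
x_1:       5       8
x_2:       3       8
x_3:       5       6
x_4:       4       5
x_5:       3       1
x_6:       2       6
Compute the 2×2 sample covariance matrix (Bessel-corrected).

Step 1 — column means:
  mean(U) = (5 + 3 + 5 + 4 + 3 + 2) / 6 = 22/6 = 3.6667
  mean(V) = (8 + 8 + 6 + 5 + 1 + 6) / 6 = 34/6 = 5.6667

Step 2 — sample covariance S[i,j] = (1/(n-1)) · Σ_k (x_{k,i} - mean_i) · (x_{k,j} - mean_j), with n-1 = 5.
  S[U,U] = ((1.3333)·(1.3333) + (-0.6667)·(-0.6667) + (1.3333)·(1.3333) + (0.3333)·(0.3333) + (-0.6667)·(-0.6667) + (-1.6667)·(-1.6667)) / 5 = 7.3333/5 = 1.4667
  S[U,V] = ((1.3333)·(2.3333) + (-0.6667)·(2.3333) + (1.3333)·(0.3333) + (0.3333)·(-0.6667) + (-0.6667)·(-4.6667) + (-1.6667)·(0.3333)) / 5 = 4.3333/5 = 0.8667
  S[V,V] = ((2.3333)·(2.3333) + (2.3333)·(2.3333) + (0.3333)·(0.3333) + (-0.6667)·(-0.6667) + (-4.6667)·(-4.6667) + (0.3333)·(0.3333)) / 5 = 33.3333/5 = 6.6667

S is symmetric (S[j,i] = S[i,j]). Assembling:

S = [[1.4667, 0.8667],
 [0.8667, 6.6667]]


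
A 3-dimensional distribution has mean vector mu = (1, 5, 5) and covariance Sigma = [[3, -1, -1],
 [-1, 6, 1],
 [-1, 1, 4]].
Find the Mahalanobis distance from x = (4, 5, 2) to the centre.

Step 1 — centre the observation: (x - mu) = (3, 0, -3).

Step 2 — invert Sigma (cofactor / det for 3×3, or solve directly):
  Sigma^{-1} = [[0.377, 0.0492, 0.082],
 [0.0492, 0.1803, -0.0328],
 [0.082, -0.0328, 0.2787]].

Step 3 — form the quadratic (x - mu)^T · Sigma^{-1} · (x - mu):
  Sigma^{-1} · (x - mu) = (0.8852, 0.2459, -0.5902).
  (x - mu)^T · [Sigma^{-1} · (x - mu)] = (3)·(0.8852) + (0)·(0.2459) + (-3)·(-0.5902) = 4.4262.

Step 4 — take square root: d = √(4.4262) ≈ 2.1039.

d(x, mu) = √(4.4262) ≈ 2.1039


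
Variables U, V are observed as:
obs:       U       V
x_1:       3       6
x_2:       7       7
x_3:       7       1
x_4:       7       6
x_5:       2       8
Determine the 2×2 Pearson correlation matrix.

Step 1 — column means:
  mean(U) = (3 + 7 + 7 + 7 + 2) / 5 = 26/5 = 5.2
  mean(V) = (6 + 7 + 1 + 6 + 8) / 5 = 28/5 = 5.6

Step 2 — sample variances and covariances s[i,j] = (1/(n-1)) · Σ_k (x_{k,i} - mean_i) · (x_{k,j} - mean_j), with n-1 = 4:
  s[U,U] = ((-2.2)·(-2.2) + (1.8)·(1.8) + (1.8)·(1.8) + (1.8)·(1.8) + (-3.2)·(-3.2)) / 4 = 24.8/4 = 6.2
  s[U,V] = ((-2.2)·(0.4) + (1.8)·(1.4) + (1.8)·(-4.6) + (1.8)·(0.4) + (-3.2)·(2.4)) / 4 = -13.6/4 = -3.4
  s[V,V] = ((0.4)·(0.4) + (1.4)·(1.4) + (-4.6)·(-4.6) + (0.4)·(0.4) + (2.4)·(2.4)) / 4 = 29.2/4 = 7.3
  Sample standard deviations s_i = √(s[i,i]):
  s(U) = √(6.2) = 2.49
  s(V) = √(7.3) = 2.7019

Step 3 — r_{ij} = s_{ij} / (s_i · s_j):
  r[U,U] = 1 (diagonal).
  r[U,V] = -3.4 / (2.49 · 2.7019) = -3.4 / 6.7276 = -0.5054
  r[V,V] = 1 (diagonal).

R is symmetric with unit diagonal. Assembling:

R = [[1, -0.5054],
 [-0.5054, 1]]


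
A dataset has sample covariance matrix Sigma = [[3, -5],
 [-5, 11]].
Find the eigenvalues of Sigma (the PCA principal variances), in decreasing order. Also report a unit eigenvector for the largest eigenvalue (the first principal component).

Step 1 — characteristic polynomial of 2×2 Sigma:
  det(Sigma - λI) = λ² - trace · λ + det = 0.
  trace = 3 + 11 = 14, det = 3·11 - (-5)² = 8.
Step 2 — discriminant:
  Δ = trace² - 4·det = 196 - 32 = 164.
Step 3 — eigenvalues:
  λ = (trace ± √Δ)/2 = (14 ± 12.8062)/2,
  λ_1 = 13.4031,  λ_2 = 0.5969.

Step 4 — unit eigenvector for λ_1: solve (Sigma - λ_1 I)v = 0. First row:
  (3 - 13.4031)·v_x + (-5)·v_y = 0, i.e. (-10.4031)·v_x + (-5)·v_y = 0,
  so v ∝ (b, λ_1 - a) = (-5, 10.4031); multiply by -1 so the first entry is positive: u = (5, -10.4031).
  ||u|| = √((5)² + (-10.4031)²) = √(133.225) ≈ 11.5423,
  v_1 = u/||u|| ≈ (0.4332, -0.9013) (||v_1|| = 1).

λ_1 = 13.4031,  λ_2 = 0.5969;  v_1 ≈ (0.4332, -0.9013)


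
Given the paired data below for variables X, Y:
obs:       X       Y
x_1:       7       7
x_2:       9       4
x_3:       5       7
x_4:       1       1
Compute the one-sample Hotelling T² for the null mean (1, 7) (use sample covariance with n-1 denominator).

Step 1 — sample mean vector:
  mean(X) = (7 + 9 + 5 + 1) / 4 = 22/4 = 5.5
  mean(Y) = (7 + 4 + 7 + 1) / 4 = 19/4 = 4.75
  x̄ = (5.5, 4.75),  deviation x̄ - mu_0 = (5.5, 4.75) - (1, 7) = (4.5, -2.25).

Step 2 — sample covariance matrix, S[i,j] = (1/(n-1)) · Σ_k (x_{k,i} - mean_i) · (x_{k,j} - mean_j), divisor n-1 = 3:
  S[X,X] = ((1.5)·(1.5) + (3.5)·(3.5) + (-0.5)·(-0.5) + (-4.5)·(-4.5)) / 3 = 35/3 = 11.6667
  S[X,Y] = ((1.5)·(2.25) + (3.5)·(-0.75) + (-0.5)·(2.25) + (-4.5)·(-3.75)) / 3 = 16.5/3 = 5.5
  S[Y,Y] = ((2.25)·(2.25) + (-0.75)·(-0.75) + (2.25)·(2.25) + (-3.75)·(-3.75)) / 3 = 24.75/3 = 8.25
  S = [[11.6667, 5.5],
 [5.5, 8.25]].

Step 3 — invert S. det(S) = 11.6667·8.25 - (5.5)² = 66.
  S^{-1} = (1/det) · [[d, -b], [-b, a]] = [[0.125, -0.0833],
 [-0.0833, 0.1768]].

Step 4 — quadratic form (x̄ - mu_0)^T · S^{-1} · (x̄ - mu_0):
  S^{-1} · (x̄ - mu_0) = (0.75, -0.7727),
  (x̄ - mu_0)^T · [...] = (4.5)·(0.75) + (-2.25)·(-0.7727) = 5.1136.

Step 5 — scale by n: T² = 4 · 5.1136 = 20.4545.

T² ≈ 20.4545


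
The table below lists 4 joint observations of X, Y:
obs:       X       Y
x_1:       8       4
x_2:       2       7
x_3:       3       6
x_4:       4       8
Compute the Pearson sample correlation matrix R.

Step 1 — column means:
  mean(X) = (8 + 2 + 3 + 4) / 4 = 17/4 = 4.25
  mean(Y) = (4 + 7 + 6 + 8) / 4 = 25/4 = 6.25

Step 2 — sample variances and covariances s[i,j] = (1/(n-1)) · Σ_k (x_{k,i} - mean_i) · (x_{k,j} - mean_j), with n-1 = 3:
  s[X,X] = ((3.75)·(3.75) + (-2.25)·(-2.25) + (-1.25)·(-1.25) + (-0.25)·(-0.25)) / 3 = 20.75/3 = 6.9167
  s[X,Y] = ((3.75)·(-2.25) + (-2.25)·(0.75) + (-1.25)·(-0.25) + (-0.25)·(1.75)) / 3 = -10.25/3 = -3.4167
  s[Y,Y] = ((-2.25)·(-2.25) + (0.75)·(0.75) + (-0.25)·(-0.25) + (1.75)·(1.75)) / 3 = 8.75/3 = 2.9167
  Sample standard deviations s_i = √(s[i,i]):
  s(X) = √(6.9167) = 2.63
  s(Y) = √(2.9167) = 1.7078

Step 3 — r_{ij} = s_{ij} / (s_i · s_j):
  r[X,X] = 1 (diagonal).
  r[X,Y] = -3.4167 / (2.63 · 1.7078) = -3.4167 / 4.4915 = -0.7607
  r[Y,Y] = 1 (diagonal).

R is symmetric with unit diagonal. Assembling:

R = [[1, -0.7607],
 [-0.7607, 1]]


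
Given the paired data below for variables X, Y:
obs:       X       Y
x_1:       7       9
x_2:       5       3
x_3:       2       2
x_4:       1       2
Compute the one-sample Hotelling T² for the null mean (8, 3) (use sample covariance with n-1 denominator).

Step 1 — sample mean vector:
  mean(X) = (7 + 5 + 2 + 1) / 4 = 15/4 = 3.75
  mean(Y) = (9 + 3 + 2 + 2) / 4 = 16/4 = 4
  x̄ = (3.75, 4),  deviation x̄ - mu_0 = (3.75, 4) - (8, 3) = (-4.25, 1).

Step 2 — sample covariance matrix, S[i,j] = (1/(n-1)) · Σ_k (x_{k,i} - mean_i) · (x_{k,j} - mean_j), divisor n-1 = 3:
  S[X,X] = ((3.25)·(3.25) + (1.25)·(1.25) + (-1.75)·(-1.75) + (-2.75)·(-2.75)) / 3 = 22.75/3 = 7.5833
  S[X,Y] = ((3.25)·(5) + (1.25)·(-1) + (-1.75)·(-2) + (-2.75)·(-2)) / 3 = 24/3 = 8
  S[Y,Y] = ((5)·(5) + (-1)·(-1) + (-2)·(-2) + (-2)·(-2)) / 3 = 34/3 = 11.3333
  S = [[7.5833, 8],
 [8, 11.3333]].

Step 3 — invert S. det(S) = 7.5833·11.3333 - (8)² = 21.9444.
  S^{-1} = (1/det) · [[d, -b], [-b, a]] = [[0.5165, -0.3646],
 [-0.3646, 0.3456]].

Step 4 — quadratic form (x̄ - mu_0)^T · S^{-1} · (x̄ - mu_0):
  S^{-1} · (x̄ - mu_0) = (-2.5595, 1.8949),
  (x̄ - mu_0)^T · [...] = (-4.25)·(-2.5595) + (1)·(1.8949) = 12.7728.

Step 5 — scale by n: T² = 4 · 12.7728 = 51.0911.

T² ≈ 51.0911


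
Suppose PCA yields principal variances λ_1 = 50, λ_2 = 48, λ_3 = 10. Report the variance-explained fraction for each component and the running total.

Step 1 — total variance = trace(Sigma) = Σ λ_i = 50 + 48 + 10 = 108.

Step 2 — fraction explained by component i = λ_i / Σ λ:
  PC1: 50/108 = 0.463
  PC2: 48/108 = 0.4444
  PC3: 10/108 = 0.0926

Step 3 — cumulative fraction after k components = (λ_1 + ... + λ_k) / Σ λ:
  k = 1: 50/108 = 0.463
  k = 2: (50 + 48)/108 = 98/108 = 0.9074
  k = 3: (50 + 48 + 10)/108 = 108/108 = 1

Summary (fraction, with percent):

explained: PC1 0.463 (46.3%), PC2 0.4444 (44.44%), PC3 0.0926 (9.26%);  cumulative: 0.463, 0.9074, 1


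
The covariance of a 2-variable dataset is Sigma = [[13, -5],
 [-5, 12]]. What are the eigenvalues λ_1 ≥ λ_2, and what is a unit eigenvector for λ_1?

Step 1 — characteristic polynomial of 2×2 Sigma:
  det(Sigma - λI) = λ² - trace · λ + det = 0.
  trace = 13 + 12 = 25, det = 13·12 - (-5)² = 131.
Step 2 — discriminant:
  Δ = trace² - 4·det = 625 - 524 = 101.
Step 3 — eigenvalues:
  λ = (trace ± √Δ)/2 = (25 ± 10.0499)/2,
  λ_1 = 17.5249,  λ_2 = 7.4751.

Step 4 — unit eigenvector for λ_1: solve (Sigma - λ_1 I)v = 0. First row:
  (13 - 17.5249)·v_x + (-5)·v_y = 0, i.e. (-4.5249)·v_x + (-5)·v_y = 0,
  so v ∝ (b, λ_1 - a) = (-5, 4.5249); multiply by -1 so the first entry is positive: u = (5, -4.5249).
  ||u|| = √((5)² + (-4.5249)²) = √(45.4751) ≈ 6.7435,
  v_1 = u/||u|| ≈ (0.7415, -0.671) (||v_1|| = 1).

λ_1 = 17.5249,  λ_2 = 7.4751;  v_1 ≈ (0.7415, -0.671)


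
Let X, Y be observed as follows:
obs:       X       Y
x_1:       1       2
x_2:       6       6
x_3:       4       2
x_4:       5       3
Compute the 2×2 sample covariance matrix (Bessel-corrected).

Step 1 — column means:
  mean(X) = (1 + 6 + 4 + 5) / 4 = 16/4 = 4
  mean(Y) = (2 + 6 + 2 + 3) / 4 = 13/4 = 3.25

Step 2 — sample covariance S[i,j] = (1/(n-1)) · Σ_k (x_{k,i} - mean_i) · (x_{k,j} - mean_j), with n-1 = 3.
  S[X,X] = ((-3)·(-3) + (2)·(2) + (0)·(0) + (1)·(1)) / 3 = 14/3 = 4.6667
  S[X,Y] = ((-3)·(-1.25) + (2)·(2.75) + (0)·(-1.25) + (1)·(-0.25)) / 3 = 9/3 = 3
  S[Y,Y] = ((-1.25)·(-1.25) + (2.75)·(2.75) + (-1.25)·(-1.25) + (-0.25)·(-0.25)) / 3 = 10.75/3 = 3.5833

S is symmetric (S[j,i] = S[i,j]). Assembling:

S = [[4.6667, 3],
 [3, 3.5833]]


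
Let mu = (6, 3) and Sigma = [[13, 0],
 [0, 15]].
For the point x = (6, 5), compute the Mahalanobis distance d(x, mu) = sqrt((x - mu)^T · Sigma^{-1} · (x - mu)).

Step 1 — centre the observation: (x - mu) = (0, 2).

Step 2 — invert Sigma. det(Sigma) = 13·15 - (0)² = 195.
  Sigma^{-1} = (1/det) · [[d, -b], [-b, a]] = [[0.0769, 0],
 [0, 0.0667]].

Step 3 — form the quadratic (x - mu)^T · Sigma^{-1} · (x - mu):
  Sigma^{-1} · (x - mu) = (0, 0.1333).
  (x - mu)^T · [Sigma^{-1} · (x - mu)] = (0)·(0) + (2)·(0.1333) = 0.2667.

Step 4 — take square root: d = √(0.2667) ≈ 0.5164.

d(x, mu) = √(0.2667) ≈ 0.5164


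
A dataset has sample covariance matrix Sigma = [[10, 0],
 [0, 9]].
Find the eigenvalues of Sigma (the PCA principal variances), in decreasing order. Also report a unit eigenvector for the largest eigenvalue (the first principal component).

Step 1 — characteristic polynomial of 2×2 Sigma:
  det(Sigma - λI) = λ² - trace · λ + det = 0.
  trace = 10 + 9 = 19, det = 10·9 - (0)² = 90.
Step 2 — discriminant:
  Δ = trace² - 4·det = 361 - 360 = 1.
Step 3 — eigenvalues:
  λ = (trace ± √Δ)/2 = (19 ± 1)/2,
  λ_1 = 10,  λ_2 = 9.

Step 4 — unit eigenvector for λ_1: Sigma is diagonal, so its eigenvectors are the coordinate axes. λ_1 = 10 is the diagonal entry on the first coordinate axis, hence
  v_1 = (1, 0) (||v_1|| = 1).

λ_1 = 10,  λ_2 = 9;  v_1 ≈ (1, 0)


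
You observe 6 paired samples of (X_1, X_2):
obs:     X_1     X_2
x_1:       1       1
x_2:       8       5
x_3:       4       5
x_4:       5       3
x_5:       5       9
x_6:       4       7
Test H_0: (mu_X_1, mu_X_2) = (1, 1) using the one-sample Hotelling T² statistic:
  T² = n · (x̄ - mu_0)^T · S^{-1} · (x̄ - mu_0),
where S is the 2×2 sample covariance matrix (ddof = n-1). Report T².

Step 1 — sample mean vector:
  mean(X_1) = (1 + 8 + 4 + 5 + 5 + 4) / 6 = 27/6 = 4.5
  mean(X_2) = (1 + 5 + 5 + 3 + 9 + 7) / 6 = 30/6 = 5
  x̄ = (4.5, 5),  deviation x̄ - mu_0 = (4.5, 5) - (1, 1) = (3.5, 4).

Step 2 — sample covariance matrix, S[i,j] = (1/(n-1)) · Σ_k (x_{k,i} - mean_i) · (x_{k,j} - mean_j), divisor n-1 = 5:
  S[X_1,X_1] = ((-3.5)·(-3.5) + (3.5)·(3.5) + (-0.5)·(-0.5) + (0.5)·(0.5) + (0.5)·(0.5) + (-0.5)·(-0.5)) / 5 = 25.5/5 = 5.1
  S[X_1,X_2] = ((-3.5)·(-4) + (3.5)·(0) + (-0.5)·(0) + (0.5)·(-2) + (0.5)·(4) + (-0.5)·(2)) / 5 = 14/5 = 2.8
  S[X_2,X_2] = ((-4)·(-4) + (0)·(0) + (0)·(0) + (-2)·(-2) + (4)·(4) + (2)·(2)) / 5 = 40/5 = 8
  S = [[5.1, 2.8],
 [2.8, 8]].

Step 3 — invert S. det(S) = 5.1·8 - (2.8)² = 32.96.
  S^{-1} = (1/det) · [[d, -b], [-b, a]] = [[0.2427, -0.085],
 [-0.085, 0.1547]].

Step 4 — quadratic form (x̄ - mu_0)^T · S^{-1} · (x̄ - mu_0):
  S^{-1} · (x̄ - mu_0) = (0.5097, 0.3216),
  (x̄ - mu_0)^T · [...] = (3.5)·(0.5097) + (4)·(0.3216) = 3.0704.

Step 5 — scale by n: T² = 6 · 3.0704 = 18.4223.

T² ≈ 18.4223


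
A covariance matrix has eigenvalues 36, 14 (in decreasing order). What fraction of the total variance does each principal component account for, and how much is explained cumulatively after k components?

Step 1 — total variance = trace(Sigma) = Σ λ_i = 36 + 14 = 50.

Step 2 — fraction explained by component i = λ_i / Σ λ:
  PC1: 36/50 = 0.72
  PC2: 14/50 = 0.28

Step 3 — cumulative fraction after k components = (λ_1 + ... + λ_k) / Σ λ:
  k = 1: 36/50 = 0.72
  k = 2: (36 + 14)/50 = 50/50 = 1

Summary (fraction, with percent):

explained: PC1 0.72 (72%), PC2 0.28 (28%);  cumulative: 0.72, 1
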